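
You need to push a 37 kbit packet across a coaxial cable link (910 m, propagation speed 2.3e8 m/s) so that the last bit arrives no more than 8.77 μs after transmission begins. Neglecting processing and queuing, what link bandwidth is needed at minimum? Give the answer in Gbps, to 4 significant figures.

Propagation delay = 910 / 2.3e+08 = 3.95652 μs.
Transmission budget = 8.77 − 3.95652 = 4.81348 μs.
R ≥ L / t_tx = 37000 bits / 4.81348e-06 s = 7.687 Gbps.

7.687 Gbps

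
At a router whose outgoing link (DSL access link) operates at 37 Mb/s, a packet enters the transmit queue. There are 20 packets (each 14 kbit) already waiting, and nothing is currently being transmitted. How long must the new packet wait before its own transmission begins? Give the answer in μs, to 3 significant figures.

Each queued packet: L/R = 14000/37000000 = 378.378 μs.
20 queued → 7567.57 μs.
Queuing delay = 7570 μs.

7570 μs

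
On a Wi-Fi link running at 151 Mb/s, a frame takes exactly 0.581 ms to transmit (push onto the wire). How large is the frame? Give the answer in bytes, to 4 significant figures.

L = R × t_tx = 151000000 b/s × 0.000581 s = 87731 bits.
In bytes: 87731 / 8 = 10970 bytes.

10970 bytes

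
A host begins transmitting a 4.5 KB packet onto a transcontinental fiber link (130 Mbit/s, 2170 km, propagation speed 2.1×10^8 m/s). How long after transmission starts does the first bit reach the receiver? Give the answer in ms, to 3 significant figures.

10.3 ms

First bit experiences only propagation delay: d/s = 2170000/210000000 = 10.3 ms.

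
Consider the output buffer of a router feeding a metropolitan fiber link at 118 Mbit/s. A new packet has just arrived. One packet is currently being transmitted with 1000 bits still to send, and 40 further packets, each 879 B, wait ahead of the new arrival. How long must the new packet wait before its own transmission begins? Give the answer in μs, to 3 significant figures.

2390 μs

Each queued packet: L/R = 7032/118000000 = 59.5932 μs.
40 queued → 2383.73 μs.
Plus remaining 1000 bits of current packet: 8.47458 μs.
Queuing delay = 2390 μs.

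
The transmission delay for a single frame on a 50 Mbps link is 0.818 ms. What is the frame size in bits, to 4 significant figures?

40900 bits

L = R × t_tx = 50000000 b/s × 0.000818 s = 40900 bits.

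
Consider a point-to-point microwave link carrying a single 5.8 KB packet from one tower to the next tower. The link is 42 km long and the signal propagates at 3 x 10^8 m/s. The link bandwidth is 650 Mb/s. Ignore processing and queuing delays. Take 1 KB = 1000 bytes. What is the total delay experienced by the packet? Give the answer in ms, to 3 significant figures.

0.211 ms

L = 46400 bits.
Transmission delay = L/R = 46400 / 650000000 = 0.0713846 ms.
Propagation delay = d/s = 42000 m / 300000000 m/s = 0.14 ms.
Total = 0.211 ms.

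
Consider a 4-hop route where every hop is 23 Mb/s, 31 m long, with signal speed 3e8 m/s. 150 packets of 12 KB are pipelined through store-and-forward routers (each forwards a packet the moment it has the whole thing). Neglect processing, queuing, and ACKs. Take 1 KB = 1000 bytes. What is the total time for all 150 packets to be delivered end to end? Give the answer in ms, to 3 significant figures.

Per-hop transmission t_tx = L/R = 96000/23000000 = 4.17391 ms.
Per-hop propagation t_prop = 31/300000000 = 0.000103333 ms.
Pipeline fill: first packet needs 4·t_tx to clear all hops; remaining 149 packets each add one t_tx.
Total = (4+150-1)·t_tx + 4·t_prop = 153·4.17391 + 4·0.000103333 = 639 ms.

639 ms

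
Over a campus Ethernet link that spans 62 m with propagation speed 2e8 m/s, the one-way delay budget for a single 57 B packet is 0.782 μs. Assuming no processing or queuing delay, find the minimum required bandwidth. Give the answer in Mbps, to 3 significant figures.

966 Mbps

L = 456 bits.
Propagation delay = 62 / 200000000 = 0.31 μs.
Transmission budget = 0.782 − 0.31 = 0.472 μs.
R ≥ L / t_tx = 456 bits / 4.72e-07 s = 966 Mbps.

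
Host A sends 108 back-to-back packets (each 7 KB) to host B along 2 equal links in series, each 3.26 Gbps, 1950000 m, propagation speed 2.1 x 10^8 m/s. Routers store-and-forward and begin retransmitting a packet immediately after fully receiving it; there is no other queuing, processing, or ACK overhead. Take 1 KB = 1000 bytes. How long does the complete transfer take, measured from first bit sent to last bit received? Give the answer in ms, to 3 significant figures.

20.4 ms

Per-hop transmission t_tx = L/R = 56000/3260000000 = 0.0171779 ms.
Per-hop propagation t_prop = 1950000/210000000 = 9.28571 ms.
Pipeline fill: first packet needs 2·t_tx to clear all hops; remaining 107 packets each add one t_tx.
Total = (2+108-1)·t_tx + 2·t_prop = 109·0.0171779 + 2·9.28571 = 20.4 ms.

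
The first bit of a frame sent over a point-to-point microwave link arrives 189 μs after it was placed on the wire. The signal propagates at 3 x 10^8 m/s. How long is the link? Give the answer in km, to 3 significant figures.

56.7 km

d = s × t_prop = 300000000 × 0.000189 = 56.7 km.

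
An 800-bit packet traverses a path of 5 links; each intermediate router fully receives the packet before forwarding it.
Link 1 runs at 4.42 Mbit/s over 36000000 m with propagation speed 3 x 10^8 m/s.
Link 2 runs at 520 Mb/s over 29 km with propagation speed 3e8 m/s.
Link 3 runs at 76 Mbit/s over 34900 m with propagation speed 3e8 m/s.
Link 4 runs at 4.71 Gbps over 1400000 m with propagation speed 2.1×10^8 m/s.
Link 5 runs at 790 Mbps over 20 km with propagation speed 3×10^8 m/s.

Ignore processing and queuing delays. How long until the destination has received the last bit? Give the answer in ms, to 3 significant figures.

Transmission delays (L/R per hop): 0.180995, 0.00153846, 0.0105263, 0.000169851, 0.00101266 ms; sum = 0.194243 ms.
Propagation delays (d/s per hop): 120, 0.0966667, 0.116333, 6.66667, 0.0666667 ms; sum = 126.946 ms.
End-to-end = 127 ms.

127 ms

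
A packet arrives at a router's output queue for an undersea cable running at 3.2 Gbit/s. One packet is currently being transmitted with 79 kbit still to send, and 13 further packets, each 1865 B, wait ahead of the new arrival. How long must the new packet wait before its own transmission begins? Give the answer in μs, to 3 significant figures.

Each queued packet: L/R = 14920/3200000000 = 4.6625 μs.
13 queued → 60.6125 μs.
Plus remaining 79000 bits of current packet: 24.6875 μs.
Queuing delay = 85.3 μs.

85.3 μs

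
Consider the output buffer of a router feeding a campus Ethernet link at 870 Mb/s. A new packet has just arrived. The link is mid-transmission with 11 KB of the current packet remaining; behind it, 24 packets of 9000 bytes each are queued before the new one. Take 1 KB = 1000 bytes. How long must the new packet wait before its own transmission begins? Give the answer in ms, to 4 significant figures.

Each queued packet: L/R = 72000/870000000 = 0.0827586 ms.
24 queued → 1.98621 ms.
Plus remaining 88000 bits of current packet: 0.101149 ms.
Queuing delay = 2.087 ms.

2.087 ms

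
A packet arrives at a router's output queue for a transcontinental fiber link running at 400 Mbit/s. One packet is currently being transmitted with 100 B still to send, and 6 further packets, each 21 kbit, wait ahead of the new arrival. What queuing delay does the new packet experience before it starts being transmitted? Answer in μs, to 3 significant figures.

Each queued packet: L/R = 21000/400000000 = 52.5 μs.
6 queued → 315 μs.
Plus remaining 800 bits of current packet: 2 μs.
Queuing delay = 317 μs.

317 μs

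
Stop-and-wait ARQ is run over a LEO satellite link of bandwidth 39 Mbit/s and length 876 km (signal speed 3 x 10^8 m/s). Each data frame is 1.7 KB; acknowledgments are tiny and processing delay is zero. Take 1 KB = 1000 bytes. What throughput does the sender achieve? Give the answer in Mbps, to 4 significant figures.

2.198 Mbps

t_tx = L/R = 13600/39000000 = 0.000348718 s.
t_prop = 876000/300000000 = 0.00292 s; RTT = 0.00584 s.
Cycle = t_tx + RTT = 0.00618872 s.
Throughput = L / cycle = 13600 / 0.00618872 = 2.198 Mbps.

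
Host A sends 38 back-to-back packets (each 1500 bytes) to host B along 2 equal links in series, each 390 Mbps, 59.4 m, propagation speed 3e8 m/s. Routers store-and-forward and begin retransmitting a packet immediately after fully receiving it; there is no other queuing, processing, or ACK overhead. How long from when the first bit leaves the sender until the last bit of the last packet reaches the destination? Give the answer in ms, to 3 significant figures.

Per-hop transmission t_tx = L/R = 12000/390000000 = 0.0307692 ms.
Per-hop propagation t_prop = 59.4/300000000 = 0.000198 ms.
Pipeline fill: first packet needs 2·t_tx to clear all hops; remaining 37 packets each add one t_tx.
Total = (2+38-1)·t_tx + 2·t_prop = 39·0.0307692 + 2·0.000198 = 1.20 ms.

1.20 ms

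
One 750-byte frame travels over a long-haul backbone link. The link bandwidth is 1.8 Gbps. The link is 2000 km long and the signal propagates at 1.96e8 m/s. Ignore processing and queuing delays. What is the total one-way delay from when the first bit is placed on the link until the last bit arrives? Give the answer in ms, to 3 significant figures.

10.2 ms

L = 750 × 8 = 6000 bits.
Transmission delay = L/R = 6000 / 1800000000 = 0.00333333 ms.
Propagation delay = d/s = 2000000 m / 196000000 m/s = 10.2041 ms.
Total = 10.2 ms.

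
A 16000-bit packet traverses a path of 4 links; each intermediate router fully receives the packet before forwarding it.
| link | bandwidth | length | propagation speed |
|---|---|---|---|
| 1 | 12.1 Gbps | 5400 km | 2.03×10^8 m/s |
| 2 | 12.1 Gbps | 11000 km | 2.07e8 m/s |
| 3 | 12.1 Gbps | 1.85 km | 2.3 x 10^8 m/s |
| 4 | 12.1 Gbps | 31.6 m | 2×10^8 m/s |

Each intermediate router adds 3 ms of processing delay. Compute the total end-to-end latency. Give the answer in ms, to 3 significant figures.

Transmission delay per hop = L/R = 16000/12100000000 = 0.00132231 ms; 4 hops → 0.00528926 ms.
Propagation delays (d/s per hop): 26.601, 53.1401, 0.00804348, 0.000158 ms; sum = 79.7493 ms.
Processing at 3 router(s): 3 × 3 ms = 9 ms.
End-to-end = 88.8 ms.

88.8 ms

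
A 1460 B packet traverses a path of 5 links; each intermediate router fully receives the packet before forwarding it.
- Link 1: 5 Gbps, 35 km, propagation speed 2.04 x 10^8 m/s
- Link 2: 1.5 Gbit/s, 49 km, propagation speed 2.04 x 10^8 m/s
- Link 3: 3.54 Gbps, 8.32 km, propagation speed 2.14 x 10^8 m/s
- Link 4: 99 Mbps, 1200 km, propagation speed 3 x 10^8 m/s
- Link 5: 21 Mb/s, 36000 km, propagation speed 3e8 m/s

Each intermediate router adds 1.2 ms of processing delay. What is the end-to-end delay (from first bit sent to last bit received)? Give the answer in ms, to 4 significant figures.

129.9 ms

L = 1460 × 8 = 11680 bits.
Transmission delays (L/R per hop): 0.002336, 0.00778667, 0.00329944, 0.11798, 0.55619 ms; sum = 0.687592 ms.
Propagation delays (d/s per hop): 0.171569, 0.240196, 0.0388785, 4, 120 ms; sum = 124.451 ms.
Processing at 4 router(s): 4 × 1.2 ms = 4.8 ms.
End-to-end = 129.9 ms.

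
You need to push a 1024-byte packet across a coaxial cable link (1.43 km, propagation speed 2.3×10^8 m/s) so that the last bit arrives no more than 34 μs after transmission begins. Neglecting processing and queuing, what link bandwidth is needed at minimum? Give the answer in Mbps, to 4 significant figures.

L = 8192 bits.
Propagation delay = 1430 / 2.3e+08 = 6.21739 μs.
Transmission budget = 34 − 6.21739 = 27.7826 μs.
R ≥ L / t_tx = 8192 bits / 2.77826e-05 s = 294.9 Mbps.

294.9 Mbps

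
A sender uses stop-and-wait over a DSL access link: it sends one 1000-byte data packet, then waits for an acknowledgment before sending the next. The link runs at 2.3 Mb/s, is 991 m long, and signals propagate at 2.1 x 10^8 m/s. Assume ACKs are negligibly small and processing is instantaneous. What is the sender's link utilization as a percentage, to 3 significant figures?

99.7 %

t_tx = L/R = 8000/2300000 = 0.00347826 s.
t_prop = 991/210000000 = 4.71905e-06 s; RTT = 9.4381e-06 s.
Cycle = t_tx + RTT = 0.0034877 s.
Utilization = t_tx / cycle = 0.00347826/0.0034877 = 99.7 %.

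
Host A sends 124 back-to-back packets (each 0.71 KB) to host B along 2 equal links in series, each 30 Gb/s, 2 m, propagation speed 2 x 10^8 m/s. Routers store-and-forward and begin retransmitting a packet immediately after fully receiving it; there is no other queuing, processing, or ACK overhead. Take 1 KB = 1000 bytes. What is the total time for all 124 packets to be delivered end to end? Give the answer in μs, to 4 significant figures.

Per-hop transmission t_tx = L/R = 5680/30000000000 = 0.189333 μs.
Per-hop propagation t_prop = 2/200000000 = 0.01 μs.
Pipeline fill: first packet needs 2·t_tx to clear all hops; remaining 123 packets each add one t_tx.
Total = (2+124-1)·t_tx + 2·t_prop = 125·0.189333 + 2·0.01 = 23.69 μs.

23.69 μs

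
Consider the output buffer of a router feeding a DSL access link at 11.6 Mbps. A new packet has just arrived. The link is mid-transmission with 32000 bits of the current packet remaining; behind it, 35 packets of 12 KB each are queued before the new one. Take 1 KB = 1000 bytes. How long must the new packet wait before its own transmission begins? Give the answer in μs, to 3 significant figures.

292000 μs

Each queued packet: L/R = 96000/11600000 = 8275.86 μs.
35 queued → 289655 μs.
Plus remaining 32000 bits of current packet: 2758.62 μs.
Queuing delay = 292000 μs.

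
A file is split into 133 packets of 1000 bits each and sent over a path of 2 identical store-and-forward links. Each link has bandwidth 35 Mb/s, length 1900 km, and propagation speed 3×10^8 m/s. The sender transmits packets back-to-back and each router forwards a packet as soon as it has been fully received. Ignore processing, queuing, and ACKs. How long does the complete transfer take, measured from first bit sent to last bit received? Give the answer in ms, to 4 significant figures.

16.50 ms

Per-hop transmission t_tx = L/R = 1000/35000000 = 0.0285714 ms.
Per-hop propagation t_prop = 1900000/300000000 = 6.33333 ms.
Pipeline fill: first packet needs 2·t_tx to clear all hops; remaining 132 packets each add one t_tx.
Total = (2+133-1)·t_tx + 2·t_prop = 134·0.0285714 + 2·6.33333 = 16.50 ms.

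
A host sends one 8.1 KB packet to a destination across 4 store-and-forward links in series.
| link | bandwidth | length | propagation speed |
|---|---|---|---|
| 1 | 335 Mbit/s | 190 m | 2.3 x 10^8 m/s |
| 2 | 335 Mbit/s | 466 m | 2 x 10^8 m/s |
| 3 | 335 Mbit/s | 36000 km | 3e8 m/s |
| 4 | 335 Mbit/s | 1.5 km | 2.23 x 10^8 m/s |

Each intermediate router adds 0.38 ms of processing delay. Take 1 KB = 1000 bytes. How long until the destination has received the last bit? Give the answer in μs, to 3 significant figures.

122000 μs

L = 64800 bits.
Transmission delay per hop = L/R = 64800/335000000 = 193.433 μs; 4 hops → 773.731 μs.
Propagation delays (d/s per hop): 0.826087, 2.33, 120000, 6.72646 μs; sum = 120010 μs.
Processing at 3 router(s): 3 × 0.38 ms = 1140 μs.
End-to-end = 122000 μs.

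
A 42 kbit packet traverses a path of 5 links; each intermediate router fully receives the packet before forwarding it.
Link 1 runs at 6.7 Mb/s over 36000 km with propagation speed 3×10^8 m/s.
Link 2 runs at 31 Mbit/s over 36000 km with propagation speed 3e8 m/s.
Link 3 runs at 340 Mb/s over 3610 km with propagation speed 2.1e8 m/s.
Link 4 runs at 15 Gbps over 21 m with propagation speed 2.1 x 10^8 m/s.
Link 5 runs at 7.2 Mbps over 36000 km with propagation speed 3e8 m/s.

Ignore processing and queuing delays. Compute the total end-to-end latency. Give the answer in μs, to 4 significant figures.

L = 42000 bits.
Transmission delays (L/R per hop): 6268.66, 1354.84, 123.529, 2.8, 5833.33 μs; sum = 13583.2 μs.
Propagation delays (d/s per hop): 120000, 120000, 17190.5, 0.1, 120000 μs; sum = 377191 μs.
End-to-end = 390800 μs.

390800 μs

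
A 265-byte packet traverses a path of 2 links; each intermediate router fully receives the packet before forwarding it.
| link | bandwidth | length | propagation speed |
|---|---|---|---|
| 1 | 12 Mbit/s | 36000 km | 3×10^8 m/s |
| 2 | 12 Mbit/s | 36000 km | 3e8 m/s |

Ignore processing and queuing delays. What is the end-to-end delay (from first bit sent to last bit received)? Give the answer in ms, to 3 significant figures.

L = 265 × 8 = 2120 bits.
Transmission delay per hop = L/R = 2120/12000000 = 0.176667 ms; 2 hops → 0.353333 ms.
Propagation delays (d/s per hop): 120, 120 ms; sum = 240 ms.
End-to-end = 240 ms.

240 ms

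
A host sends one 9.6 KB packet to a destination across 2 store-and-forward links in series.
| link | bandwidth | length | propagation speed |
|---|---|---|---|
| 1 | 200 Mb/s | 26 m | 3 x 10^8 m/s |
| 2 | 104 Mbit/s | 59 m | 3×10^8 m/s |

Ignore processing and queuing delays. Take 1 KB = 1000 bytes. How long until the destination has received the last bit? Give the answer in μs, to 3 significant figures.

L = 76800 bits.
Transmission delays (L/R per hop): 384, 738.462 μs; sum = 1122.46 μs.
Propagation delays (d/s per hop): 0.0866667, 0.196667 μs; sum = 0.283333 μs.
End-to-end = 1120 μs.

1120 μs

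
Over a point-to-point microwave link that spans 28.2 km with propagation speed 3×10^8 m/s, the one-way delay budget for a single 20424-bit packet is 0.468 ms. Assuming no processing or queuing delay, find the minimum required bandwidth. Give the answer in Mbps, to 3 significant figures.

54.6 Mbps

Propagation delay = 28200 / 300000000 = 0.094 ms.
Transmission budget = 0.468 − 0.094 = 0.374 ms.
R ≥ L / t_tx = 20424 bits / 0.000374 s = 54.6 Mbps.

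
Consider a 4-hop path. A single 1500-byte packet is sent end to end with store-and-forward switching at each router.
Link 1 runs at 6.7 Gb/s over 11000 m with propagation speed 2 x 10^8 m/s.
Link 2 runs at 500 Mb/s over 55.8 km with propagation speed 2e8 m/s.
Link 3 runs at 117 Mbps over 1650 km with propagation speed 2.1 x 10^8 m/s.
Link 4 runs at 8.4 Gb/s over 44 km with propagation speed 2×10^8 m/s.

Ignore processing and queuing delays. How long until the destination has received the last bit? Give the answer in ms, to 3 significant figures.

8.54 ms

L = 1500 × 8 = 12000 bits.
Transmission delays (L/R per hop): 0.00179104, 0.024, 0.102564, 0.00142857 ms; sum = 0.129784 ms.
Propagation delays (d/s per hop): 0.055, 0.279, 7.85714, 0.22 ms; sum = 8.41114 ms.
End-to-end = 8.54 ms.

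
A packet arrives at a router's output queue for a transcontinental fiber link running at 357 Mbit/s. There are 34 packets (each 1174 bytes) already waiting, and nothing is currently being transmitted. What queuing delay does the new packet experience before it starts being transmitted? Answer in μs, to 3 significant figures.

Each queued packet: L/R = 9392/357000000 = 26.3081 μs.
34 queued → 894.476 μs.
Queuing delay = 894 μs.

894 μs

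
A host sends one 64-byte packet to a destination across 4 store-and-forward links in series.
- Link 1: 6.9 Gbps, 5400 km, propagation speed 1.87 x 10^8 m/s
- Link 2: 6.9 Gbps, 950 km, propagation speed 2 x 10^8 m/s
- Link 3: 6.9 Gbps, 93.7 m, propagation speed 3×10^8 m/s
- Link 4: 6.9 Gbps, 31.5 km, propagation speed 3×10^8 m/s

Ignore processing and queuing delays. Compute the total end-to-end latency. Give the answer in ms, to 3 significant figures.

L = 64 × 8 = 512 bits.
Transmission delay per hop = L/R = 512/6900000000 = 7.42029e-05 ms; 4 hops → 0.000296812 ms.
Propagation delays (d/s per hop): 28.877, 4.75, 0.000312333, 0.105 ms; sum = 33.7323 ms.
End-to-end = 33.7 ms.

33.7 ms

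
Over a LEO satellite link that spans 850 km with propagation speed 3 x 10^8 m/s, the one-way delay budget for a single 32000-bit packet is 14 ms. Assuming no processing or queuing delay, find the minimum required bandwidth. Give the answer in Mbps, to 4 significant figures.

2.866 Mbps

Propagation delay = 850000 / 300000000 = 2.83333 ms.
Transmission budget = 14 − 2.83333 = 11.1667 ms.
R ≥ L / t_tx = 32000 bits / 0.0111667 s = 2.866 Mbps.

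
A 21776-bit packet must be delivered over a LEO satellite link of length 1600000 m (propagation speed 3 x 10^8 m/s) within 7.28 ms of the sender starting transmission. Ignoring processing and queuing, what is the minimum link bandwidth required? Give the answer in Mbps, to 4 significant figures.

11.19 Mbps

Propagation delay = 1600000 / 300000000 = 5.33333 ms.
Transmission budget = 7.28 − 5.33333 = 1.94667 ms.
R ≥ L / t_tx = 21776 bits / 0.00194667 s = 11.19 Mbps.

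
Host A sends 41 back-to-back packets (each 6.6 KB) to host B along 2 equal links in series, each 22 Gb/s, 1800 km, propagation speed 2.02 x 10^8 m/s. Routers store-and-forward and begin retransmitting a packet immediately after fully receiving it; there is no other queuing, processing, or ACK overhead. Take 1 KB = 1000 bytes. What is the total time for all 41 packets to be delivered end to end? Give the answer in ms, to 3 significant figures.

17.9 ms

Per-hop transmission t_tx = L/R = 52800/22000000000 = 0.0024 ms.
Per-hop propagation t_prop = 1800000/202000000 = 8.91089 ms.
Pipeline fill: first packet needs 2·t_tx to clear all hops; remaining 40 packets each add one t_tx.
Total = (2+41-1)·t_tx + 2·t_prop = 42·0.0024 + 2·8.91089 = 17.9 ms.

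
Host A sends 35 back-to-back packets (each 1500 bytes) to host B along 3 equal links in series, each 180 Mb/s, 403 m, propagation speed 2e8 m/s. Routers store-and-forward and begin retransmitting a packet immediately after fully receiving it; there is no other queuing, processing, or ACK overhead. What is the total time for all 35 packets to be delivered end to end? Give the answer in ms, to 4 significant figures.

Per-hop transmission t_tx = L/R = 12000/180000000 = 0.0666667 ms.
Per-hop propagation t_prop = 403/200000000 = 0.002015 ms.
Pipeline fill: first packet needs 3·t_tx to clear all hops; remaining 34 packets each add one t_tx.
Total = (3+35-1)·t_tx + 3·t_prop = 37·0.0666667 + 3·0.002015 = 2.473 ms.

2.473 ms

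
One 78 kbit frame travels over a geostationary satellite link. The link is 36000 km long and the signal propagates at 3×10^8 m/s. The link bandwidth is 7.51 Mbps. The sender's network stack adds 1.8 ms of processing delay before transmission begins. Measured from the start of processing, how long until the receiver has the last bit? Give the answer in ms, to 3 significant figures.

132 ms

L = 78000 bits.
Transmission delay = L/R = 78000 / 7510000 = 10.3862 ms.
Propagation delay = d/s = 36000000 m / 300000000 m/s = 120 ms.
Plus processing delay 1.8 ms = 1.8 ms.
Total = 132 ms.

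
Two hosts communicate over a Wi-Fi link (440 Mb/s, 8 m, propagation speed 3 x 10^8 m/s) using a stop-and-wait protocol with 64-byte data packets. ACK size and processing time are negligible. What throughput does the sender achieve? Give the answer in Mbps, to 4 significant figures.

t_tx = L/R = 512/440000000 = 1.16364e-06 s.
t_prop = 8/300000000 = 2.66667e-08 s; RTT = 5.33333e-08 s.
Cycle = t_tx + RTT = 1.21697e-06 s.
Throughput = L / cycle = 512 / 1.21697e-06 = 420.7 Mbps.

420.7 Mbps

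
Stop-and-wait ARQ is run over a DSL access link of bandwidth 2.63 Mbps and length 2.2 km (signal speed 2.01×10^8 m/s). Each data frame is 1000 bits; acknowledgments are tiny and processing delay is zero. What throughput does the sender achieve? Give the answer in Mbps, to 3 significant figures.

t_tx = L/R = 1000/2630000 = 0.000380228 s.
t_prop = 2200/2.01e+08 = 1.09453e-05 s; RTT = 2.18905e-05 s.
Cycle = t_tx + RTT = 0.000402119 s.
Throughput = L / cycle = 1000 / 0.000402119 = 2.49 Mbps.

2.49 Mbps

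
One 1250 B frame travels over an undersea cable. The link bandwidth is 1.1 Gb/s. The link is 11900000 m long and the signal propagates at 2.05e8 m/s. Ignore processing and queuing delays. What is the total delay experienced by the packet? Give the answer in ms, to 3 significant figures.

L = 1250 × 8 = 10000 bits.
Transmission delay = L/R = 10000 / 1100000000 = 0.00909091 ms.
Propagation delay = d/s = 11900000 m / 2.05e+08 m/s = 58.0488 ms.
Total = 58.1 ms.

58.1 ms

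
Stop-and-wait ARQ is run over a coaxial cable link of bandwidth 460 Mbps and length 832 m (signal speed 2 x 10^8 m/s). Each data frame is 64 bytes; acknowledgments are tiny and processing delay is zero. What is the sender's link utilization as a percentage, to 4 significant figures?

11.80 %

t_tx = L/R = 512/460000000 = 1.11304e-06 s.
t_prop = 832/200000000 = 4.16e-06 s; RTT = 8.32e-06 s.
Cycle = t_tx + RTT = 9.43304e-06 s.
Utilization = t_tx / cycle = 1.11304e-06/9.43304e-06 = 11.80 %.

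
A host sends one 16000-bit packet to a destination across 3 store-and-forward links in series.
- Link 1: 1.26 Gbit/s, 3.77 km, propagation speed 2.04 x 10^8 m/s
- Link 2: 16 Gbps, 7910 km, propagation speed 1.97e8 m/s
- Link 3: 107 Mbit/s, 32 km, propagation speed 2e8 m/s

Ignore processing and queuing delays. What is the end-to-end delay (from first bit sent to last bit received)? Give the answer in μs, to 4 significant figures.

Transmission delays (L/R per hop): 12.6984, 1, 149.533 μs; sum = 163.231 μs.
Propagation delays (d/s per hop): 18.4804, 40152.3, 160 μs; sum = 40330.8 μs.
End-to-end = 40490 μs.

40490 μs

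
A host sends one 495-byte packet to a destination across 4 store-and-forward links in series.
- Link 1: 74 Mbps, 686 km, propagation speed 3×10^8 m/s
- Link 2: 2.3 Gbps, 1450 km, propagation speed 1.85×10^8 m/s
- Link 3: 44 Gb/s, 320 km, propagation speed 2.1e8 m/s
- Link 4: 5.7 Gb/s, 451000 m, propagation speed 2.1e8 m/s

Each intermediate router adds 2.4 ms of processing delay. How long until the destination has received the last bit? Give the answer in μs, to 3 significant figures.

21100 μs

L = 495 × 8 = 3960 bits.
Transmission delays (L/R per hop): 53.5135, 1.72174, 0.09, 0.694737 μs; sum = 56.02 μs.
Propagation delays (d/s per hop): 2286.67, 7837.84, 1523.81, 2147.62 μs; sum = 13795.9 μs.
Processing at 3 router(s): 3 × 2.4 ms = 7200 μs.
End-to-end = 21100 μs.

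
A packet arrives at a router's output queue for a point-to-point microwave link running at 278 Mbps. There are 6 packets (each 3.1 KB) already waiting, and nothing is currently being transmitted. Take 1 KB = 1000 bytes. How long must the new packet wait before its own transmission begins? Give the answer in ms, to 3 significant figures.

Each queued packet: L/R = 24800/278000000 = 0.0892086 ms.
6 queued → 0.535252 ms.
Queuing delay = 0.535 ms.

0.535 ms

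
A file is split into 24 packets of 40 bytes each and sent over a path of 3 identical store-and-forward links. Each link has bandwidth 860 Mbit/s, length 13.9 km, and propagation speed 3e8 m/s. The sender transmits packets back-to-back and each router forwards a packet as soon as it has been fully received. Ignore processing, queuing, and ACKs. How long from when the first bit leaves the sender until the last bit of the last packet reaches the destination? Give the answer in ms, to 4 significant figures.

Per-hop transmission t_tx = L/R = 320/860000000 = 0.000372093 ms.
Per-hop propagation t_prop = 13900/300000000 = 0.0463333 ms.
Pipeline fill: first packet needs 3·t_tx to clear all hops; remaining 23 packets each add one t_tx.
Total = (3+24-1)·t_tx + 3·t_prop = 26·0.000372093 + 3·0.0463333 = 0.1487 ms.

0.1487 ms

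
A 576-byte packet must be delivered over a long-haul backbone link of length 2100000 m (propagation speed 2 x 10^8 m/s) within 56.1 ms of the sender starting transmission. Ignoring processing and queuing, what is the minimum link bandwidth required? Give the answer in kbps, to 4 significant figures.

L = 4608 bits.
Propagation delay = 2100000 / 200000000 = 10.5 ms.
Transmission budget = 56.1 − 10.5 = 45.6 ms.
R ≥ L / t_tx = 4608 bits / 0.0456 s = 101.1 kbps.

101.1 kbps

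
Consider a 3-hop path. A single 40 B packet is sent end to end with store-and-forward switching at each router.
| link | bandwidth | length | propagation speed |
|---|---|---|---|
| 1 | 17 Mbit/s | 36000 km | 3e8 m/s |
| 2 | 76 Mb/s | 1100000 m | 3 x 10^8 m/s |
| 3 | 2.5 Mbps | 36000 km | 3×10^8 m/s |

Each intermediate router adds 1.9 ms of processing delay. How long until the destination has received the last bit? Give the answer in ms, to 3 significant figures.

248 ms

L = 40 × 8 = 320 bits.
Transmission delays (L/R per hop): 0.0188235, 0.00421053, 0.128 ms; sum = 0.151034 ms.
Propagation delays (d/s per hop): 120, 3.66667, 120 ms; sum = 243.667 ms.
Processing at 2 router(s): 2 × 1.9 ms = 3.8 ms.
End-to-end = 248 ms.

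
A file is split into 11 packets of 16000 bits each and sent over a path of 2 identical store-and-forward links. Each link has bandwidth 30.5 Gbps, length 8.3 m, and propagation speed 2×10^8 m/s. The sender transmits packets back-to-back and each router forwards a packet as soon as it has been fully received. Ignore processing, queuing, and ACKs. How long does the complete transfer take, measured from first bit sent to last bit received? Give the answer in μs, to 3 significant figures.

6.38 μs

Per-hop transmission t_tx = L/R = 16000/30500000000 = 0.52459 μs.
Per-hop propagation t_prop = 8.3/200000000 = 0.0415 μs.
Pipeline fill: first packet needs 2·t_tx to clear all hops; remaining 10 packets each add one t_tx.
Total = (2+11-1)·t_tx + 2·t_prop = 12·0.52459 + 2·0.0415 = 6.38 μs.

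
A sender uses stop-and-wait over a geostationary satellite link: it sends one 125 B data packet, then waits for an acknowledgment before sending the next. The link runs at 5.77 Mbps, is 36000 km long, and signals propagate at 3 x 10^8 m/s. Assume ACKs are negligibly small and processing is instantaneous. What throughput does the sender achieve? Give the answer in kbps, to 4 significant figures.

t_tx = L/R = 1000/5770000 = 0.00017331 s.
t_prop = 36000000/300000000 = 0.12 s; RTT = 0.24 s.
Cycle = t_tx + RTT = 0.240173 s.
Throughput = L / cycle = 1000 / 0.240173 = 4.164 kbps.

4.164 kbps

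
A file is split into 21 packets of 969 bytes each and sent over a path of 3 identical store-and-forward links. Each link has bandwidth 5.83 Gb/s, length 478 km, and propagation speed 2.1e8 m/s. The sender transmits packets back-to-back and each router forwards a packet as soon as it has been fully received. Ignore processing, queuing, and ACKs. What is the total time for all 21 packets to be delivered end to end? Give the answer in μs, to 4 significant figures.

6859 μs

Per-hop transmission t_tx = L/R = 7752/5830000000 = 1.32967 μs.
Per-hop propagation t_prop = 478000/210000000 = 2276.19 μs.
Pipeline fill: first packet needs 3·t_tx to clear all hops; remaining 20 packets each add one t_tx.
Total = (3+21-1)·t_tx + 3·t_prop = 23·1.32967 + 3·2276.19 = 6859 μs.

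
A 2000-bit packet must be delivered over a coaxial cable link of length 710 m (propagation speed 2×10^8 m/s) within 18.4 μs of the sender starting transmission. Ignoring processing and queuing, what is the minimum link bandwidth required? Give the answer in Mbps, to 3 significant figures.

Propagation delay = 710 / 200000000 = 3.55 μs.
Transmission budget = 18.4 − 3.55 = 14.85 μs.
R ≥ L / t_tx = 2000 bits / 1.485e-05 s = 135 Mbps.

135 Mbps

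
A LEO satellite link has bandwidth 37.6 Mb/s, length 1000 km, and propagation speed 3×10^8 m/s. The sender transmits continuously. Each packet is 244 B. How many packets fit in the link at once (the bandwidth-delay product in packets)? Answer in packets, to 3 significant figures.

Propagation delay = 1000000 / 300000000 = 0.00333333 s.
BDP = R × t_prop = 37600000 × 0.00333333 = 125333 bits.
In packets of 1952 bits: 64.2 packets.

64.2 packets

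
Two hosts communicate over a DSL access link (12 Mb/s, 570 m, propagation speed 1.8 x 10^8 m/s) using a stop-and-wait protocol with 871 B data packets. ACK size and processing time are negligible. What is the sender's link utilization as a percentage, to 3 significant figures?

98.9 %

t_tx = L/R = 6968/12000000 = 0.000580667 s.
t_prop = 570/180000000 = 3.16667e-06 s; RTT = 6.33333e-06 s.
Cycle = t_tx + RTT = 0.000587 s.
Utilization = t_tx / cycle = 0.000580667/0.000587 = 98.9 %.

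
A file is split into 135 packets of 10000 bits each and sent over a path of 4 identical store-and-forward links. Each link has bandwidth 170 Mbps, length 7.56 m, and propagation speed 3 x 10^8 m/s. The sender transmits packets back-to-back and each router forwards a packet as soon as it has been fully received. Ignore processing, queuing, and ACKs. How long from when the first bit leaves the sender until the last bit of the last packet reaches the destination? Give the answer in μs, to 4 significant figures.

8118 μs

Per-hop transmission t_tx = L/R = 10000/170000000 = 58.8235 μs.
Per-hop propagation t_prop = 7.56/300000000 = 0.0252 μs.
Pipeline fill: first packet needs 4·t_tx to clear all hops; remaining 134 packets each add one t_tx.
Total = (4+135-1)·t_tx + 4·t_prop = 138·58.8235 + 4·0.0252 = 8118 μs.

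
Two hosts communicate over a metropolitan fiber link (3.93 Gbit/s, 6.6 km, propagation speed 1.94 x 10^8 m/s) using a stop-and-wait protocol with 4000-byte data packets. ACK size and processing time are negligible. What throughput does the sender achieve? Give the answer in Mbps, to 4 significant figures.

420.0 Mbps

t_tx = L/R = 32000/3930000000 = 8.14249e-06 s.
t_prop = 6600/194000000 = 3.40206e-05 s; RTT = 6.80412e-05 s.
Cycle = t_tx + RTT = 7.61837e-05 s.
Throughput = L / cycle = 32000 / 7.61837e-05 = 420.0 Mbps.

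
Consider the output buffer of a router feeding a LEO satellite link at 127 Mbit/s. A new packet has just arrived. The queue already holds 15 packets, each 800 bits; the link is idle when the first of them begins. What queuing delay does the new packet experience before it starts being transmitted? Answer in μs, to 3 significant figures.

94.5 μs

Each queued packet: L/R = 800/127000000 = 6.29921 μs.
15 queued → 94.4882 μs.
Queuing delay = 94.5 μs.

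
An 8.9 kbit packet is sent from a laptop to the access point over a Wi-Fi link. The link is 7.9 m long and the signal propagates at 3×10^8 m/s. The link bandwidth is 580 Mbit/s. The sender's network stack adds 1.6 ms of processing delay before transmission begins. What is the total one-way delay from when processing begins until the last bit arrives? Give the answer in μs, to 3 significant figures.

L = 8900 bits.
Transmission delay = L/R = 8900 / 580000000 = 15.3448 μs.
Propagation delay = d/s = 7.9 m / 300000000 m/s = 0.0263333 μs.
Plus processing delay 1.6 ms = 1600 μs.
Total = 1620 μs.

1620 μs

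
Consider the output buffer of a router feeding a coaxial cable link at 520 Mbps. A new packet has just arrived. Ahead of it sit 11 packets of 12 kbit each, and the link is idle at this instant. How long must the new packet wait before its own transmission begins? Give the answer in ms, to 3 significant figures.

0.254 ms

Each queued packet: L/R = 12000/520000000 = 0.0230769 ms.
11 queued → 0.253846 ms.
Queuing delay = 0.254 ms.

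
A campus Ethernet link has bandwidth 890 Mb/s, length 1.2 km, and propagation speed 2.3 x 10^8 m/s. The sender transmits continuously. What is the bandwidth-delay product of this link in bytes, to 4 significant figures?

580.4 bytes

Propagation delay = 1200 / 2.3e+08 = 5.21739e-06 s.
BDP = R × t_prop = 890000000 × 5.21739e-06 = 4643.48 bits.
In bytes: 4643.48/8 = 580.4 bytes.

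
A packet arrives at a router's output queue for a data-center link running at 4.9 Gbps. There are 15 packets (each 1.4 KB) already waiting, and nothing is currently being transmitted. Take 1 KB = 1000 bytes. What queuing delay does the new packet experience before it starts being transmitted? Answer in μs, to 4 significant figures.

34.29 μs

Each queued packet: L/R = 11200/4900000000 = 2.28571 μs.
15 queued → 34.2857 μs.
Queuing delay = 34.29 μs.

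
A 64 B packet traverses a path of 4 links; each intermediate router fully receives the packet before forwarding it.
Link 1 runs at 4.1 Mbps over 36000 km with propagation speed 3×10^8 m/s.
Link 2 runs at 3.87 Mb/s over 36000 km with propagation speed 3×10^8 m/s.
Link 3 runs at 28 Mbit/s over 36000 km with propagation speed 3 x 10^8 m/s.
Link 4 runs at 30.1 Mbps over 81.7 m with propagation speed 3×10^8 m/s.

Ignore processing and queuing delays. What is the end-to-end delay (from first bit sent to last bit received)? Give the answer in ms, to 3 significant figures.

360 ms

L = 64 × 8 = 512 bits.
Transmission delays (L/R per hop): 0.124878, 0.1323, 0.0182857, 0.01701 ms; sum = 0.292473 ms.
Propagation delays (d/s per hop): 120, 120, 120, 0.000272333 ms; sum = 360 ms.
End-to-end = 360 ms.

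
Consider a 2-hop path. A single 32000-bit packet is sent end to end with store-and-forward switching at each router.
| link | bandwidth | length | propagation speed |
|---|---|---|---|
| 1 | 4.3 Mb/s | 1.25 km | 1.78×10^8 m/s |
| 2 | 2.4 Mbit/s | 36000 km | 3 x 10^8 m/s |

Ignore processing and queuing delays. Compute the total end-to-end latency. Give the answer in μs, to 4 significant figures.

Transmission delays (L/R per hop): 7441.86, 13333.3 μs; sum = 20775.2 μs.
Propagation delays (d/s per hop): 7.02247, 120000 μs; sum = 120007 μs.
End-to-end = 140800 μs.

140800 μs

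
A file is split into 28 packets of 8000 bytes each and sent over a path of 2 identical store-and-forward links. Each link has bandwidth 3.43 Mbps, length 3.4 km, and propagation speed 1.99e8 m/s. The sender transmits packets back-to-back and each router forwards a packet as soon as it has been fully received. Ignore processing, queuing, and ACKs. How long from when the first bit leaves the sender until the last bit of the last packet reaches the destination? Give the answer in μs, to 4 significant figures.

Per-hop transmission t_tx = L/R = 64000/3430000 = 18658.9 μs.
Per-hop propagation t_prop = 3400/199000000 = 17.0854 μs.
Pipeline fill: first packet needs 2·t_tx to clear all hops; remaining 27 packets each add one t_tx.
Total = (2+28-1)·t_tx + 2·t_prop = 29·18658.9 + 2·17.0854 = 541100 μs.

541100 μs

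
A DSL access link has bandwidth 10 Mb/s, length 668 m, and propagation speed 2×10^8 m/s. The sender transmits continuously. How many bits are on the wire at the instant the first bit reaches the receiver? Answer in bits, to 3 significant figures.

33.4 bits

Propagation delay = 668 / 200000000 = 3.34e-06 s.
BDP = R × t_prop = 10000000 × 3.34e-06 = 33.4 bits.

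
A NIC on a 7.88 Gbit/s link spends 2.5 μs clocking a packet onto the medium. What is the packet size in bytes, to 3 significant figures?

L = R × t_tx = 7880000000 b/s × 2.5e-06 s = 19700 bits.
In bytes: 19700 / 8 = 2460 bytes.

2460 bytes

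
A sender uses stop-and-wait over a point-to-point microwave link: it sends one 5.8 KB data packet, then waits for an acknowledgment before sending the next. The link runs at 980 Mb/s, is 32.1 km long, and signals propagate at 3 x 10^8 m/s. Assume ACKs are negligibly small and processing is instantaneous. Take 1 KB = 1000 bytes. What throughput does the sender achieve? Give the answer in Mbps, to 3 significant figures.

t_tx = L/R = 46400/980000000 = 4.73469e-05 s.
t_prop = 32100/300000000 = 0.000107 s; RTT = 0.000214 s.
Cycle = t_tx + RTT = 0.000261347 s.
Throughput = L / cycle = 46400 / 0.000261347 = 178 Mbps.

178 Mbps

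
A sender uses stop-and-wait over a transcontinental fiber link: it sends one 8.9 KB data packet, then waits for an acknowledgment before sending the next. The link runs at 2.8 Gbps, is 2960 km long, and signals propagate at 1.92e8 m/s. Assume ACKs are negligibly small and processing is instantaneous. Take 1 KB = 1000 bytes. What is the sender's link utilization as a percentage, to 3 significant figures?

t_tx = L/R = 71200/2800000000 = 2.54286e-05 s.
t_prop = 2960000/192000000 = 0.0154167 s; RTT = 0.0308333 s.
Cycle = t_tx + RTT = 0.0308588 s.
Utilization = t_tx / cycle = 2.54286e-05/0.0308588 = 0.0824 %.

0.0824 %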